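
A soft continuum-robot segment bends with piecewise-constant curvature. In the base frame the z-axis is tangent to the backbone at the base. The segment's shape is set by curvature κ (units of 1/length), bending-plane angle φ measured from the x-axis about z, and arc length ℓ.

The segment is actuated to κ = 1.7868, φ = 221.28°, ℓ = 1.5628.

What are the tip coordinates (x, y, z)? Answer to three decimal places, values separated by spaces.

-0.816 -0.716 0.191

θ = κ·ℓ = 1.7868 × 1.5628 = 2.79241 rad
ρ = (1 − cos θ)/κ = (1 − -0.93965)/1.7868 = 1.08555
z = sin θ / κ = 0.34213/1.7868 = 0.19148
x = ρ cos φ = 1.08555 × cos(221.28°) = -0.81578
y = ρ sin φ = 1.08555 × sin(221.28°) = -0.71618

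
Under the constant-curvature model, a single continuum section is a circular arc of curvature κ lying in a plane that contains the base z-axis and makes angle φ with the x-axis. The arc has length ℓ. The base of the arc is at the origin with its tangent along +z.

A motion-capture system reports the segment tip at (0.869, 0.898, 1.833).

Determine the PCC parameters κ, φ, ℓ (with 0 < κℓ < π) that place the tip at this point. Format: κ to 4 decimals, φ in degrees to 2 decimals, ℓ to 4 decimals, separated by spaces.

ρ = √(x²+y²) = √(0.869² + 0.898²) = 1.24963
φ = atan2(y, x) mod 360° = atan2(0.898, 0.869) = 45.9403°
|p|² = ρ² + z² = 1.24963² + 1.833² = 4.92145
κ = 2ρ / |p|² = 2×1.24963 / 4.92145 = 0.50783
θ = 2·atan2(ρ, z) = 2·atan2(1.24963, 1.833) = 1.19673 rad
ℓ = θ/κ = 1.19673/0.50783 = 2.35656

0.5078 45.94 2.3566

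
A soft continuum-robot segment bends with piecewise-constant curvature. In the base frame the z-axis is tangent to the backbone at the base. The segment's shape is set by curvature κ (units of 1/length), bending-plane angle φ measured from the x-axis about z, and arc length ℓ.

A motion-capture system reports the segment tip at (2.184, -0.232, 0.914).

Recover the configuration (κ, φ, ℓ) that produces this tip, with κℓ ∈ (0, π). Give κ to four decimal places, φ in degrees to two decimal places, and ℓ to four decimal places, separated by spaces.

ρ = √(x²+y²) = √(2.184² + -0.232²) = 2.19629
φ = atan2(y, x) mod 360° = atan2(-0.232, 2.184) = 353.9364°
|p|² = ρ² + z² = 2.19629² + 0.914² = 5.65908
κ = 2ρ / |p|² = 2×2.19629 / 5.65908 = 0.77620
θ = 2·atan2(ρ, z) = 2·atan2(2.19629, 0.914) = 2.35288 rad
ℓ = θ/κ = 2.35288/0.77620 = 3.03128

0.7762 353.94 3.0313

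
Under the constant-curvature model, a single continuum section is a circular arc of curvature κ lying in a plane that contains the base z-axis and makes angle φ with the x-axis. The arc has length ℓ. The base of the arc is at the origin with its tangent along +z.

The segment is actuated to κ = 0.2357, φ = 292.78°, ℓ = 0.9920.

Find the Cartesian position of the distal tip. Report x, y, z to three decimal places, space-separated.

0.045 -0.106 0.983

θ = κ·ℓ = 0.2357 × 0.9920 = 0.23381 rad
ρ = (1 − cos θ)/κ = (1 − 0.97279)/0.2357 = 0.11544
z = sin θ / κ = 0.23169/0.2357 = 0.98299
x = ρ cos φ = 0.11544 × cos(292.78°) = 0.04470
y = ρ sin φ = 0.11544 × sin(292.78°) = -0.10644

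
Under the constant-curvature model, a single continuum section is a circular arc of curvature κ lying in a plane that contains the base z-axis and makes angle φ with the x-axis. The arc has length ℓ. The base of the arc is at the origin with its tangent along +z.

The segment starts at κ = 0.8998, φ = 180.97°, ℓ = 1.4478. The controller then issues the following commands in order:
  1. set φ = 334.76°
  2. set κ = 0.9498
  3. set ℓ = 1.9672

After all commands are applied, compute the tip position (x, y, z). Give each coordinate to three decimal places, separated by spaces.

initial: κ=0.8998, φ=180.97°, ℓ=1.4478
cmd 1: set φ=334.76° → (κ,φ,ℓ)=(0.8998,334.76°,1.4478) → tip=(0.7390,-0.3484,1.0717)
cmd 2: set κ=0.9498 → (κ,φ,ℓ)=(0.9498,334.76°,1.4478) → tip=(0.7672,-0.3617,1.0328)
cmd 3: set ℓ=1.9672 → (κ,φ,ℓ)=(0.9498,334.76°,1.9672) → tip=(1.2316,-0.5806,1.0066)

1.232 -0.581 1.007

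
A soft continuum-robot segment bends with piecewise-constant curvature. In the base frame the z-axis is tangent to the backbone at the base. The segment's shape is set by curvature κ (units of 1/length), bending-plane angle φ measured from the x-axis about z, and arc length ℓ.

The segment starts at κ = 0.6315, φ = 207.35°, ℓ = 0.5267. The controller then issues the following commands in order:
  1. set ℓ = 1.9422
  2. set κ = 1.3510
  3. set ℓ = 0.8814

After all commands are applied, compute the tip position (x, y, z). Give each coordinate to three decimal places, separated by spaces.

initial: κ=0.6315, φ=207.35°, ℓ=0.5267
cmd 1: set ℓ=1.9422 → (κ,φ,ℓ)=(0.6315,207.35°,1.9422) → tip=(-0.9318,-0.4820,1.4906)
cmd 2: set κ=1.3510 → (κ,φ,ℓ)=(1.3510,207.35°,1.9422) → tip=(-1.2288,-0.6356,0.3663)
cmd 3: set ℓ=0.8814 → (κ,φ,ℓ)=(1.3510,207.35°,0.8814) → tip=(-0.4136,-0.2139,0.6874)

-0.414 -0.214 0.687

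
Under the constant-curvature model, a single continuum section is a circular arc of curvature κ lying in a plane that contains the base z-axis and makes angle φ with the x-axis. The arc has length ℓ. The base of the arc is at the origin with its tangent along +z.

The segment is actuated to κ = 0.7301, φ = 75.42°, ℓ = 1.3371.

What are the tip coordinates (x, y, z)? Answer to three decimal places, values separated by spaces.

θ = κ·ℓ = 0.7301 × 1.3371 = 0.97622 rad
ρ = (1 − cos θ)/κ = (1 − 0.56016)/0.7301 = 0.60244
z = sin θ / κ = 0.82838/0.7301 = 1.13462
x = ρ cos φ = 0.60244 × cos(75.42°) = 0.15165
y = ρ sin φ = 0.60244 × sin(75.42°) = 0.58304

0.152 0.583 1.135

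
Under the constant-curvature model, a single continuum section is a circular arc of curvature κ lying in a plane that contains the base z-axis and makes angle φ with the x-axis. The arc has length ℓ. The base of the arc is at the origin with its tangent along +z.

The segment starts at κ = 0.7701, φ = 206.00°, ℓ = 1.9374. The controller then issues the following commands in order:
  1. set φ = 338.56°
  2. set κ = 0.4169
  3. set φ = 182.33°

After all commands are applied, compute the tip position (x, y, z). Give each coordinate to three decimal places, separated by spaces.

initial: κ=0.7701, φ=206.00°, ℓ=1.9374
cmd 1: set φ=338.56° → (κ,φ,ℓ)=(0.7701,338.56°,1.9374) → tip=(1.1135,-0.4373,1.2945)
cmd 2: set κ=0.4169 → (κ,φ,ℓ)=(0.4169,338.56°,1.9374) → tip=(0.6895,-0.2708,1.7335)
cmd 3: set φ=182.33° → (κ,φ,ℓ)=(0.4169,182.33°,1.9374) → tip=(-0.7402,-0.0301,1.7335)

-0.740 -0.030 1.734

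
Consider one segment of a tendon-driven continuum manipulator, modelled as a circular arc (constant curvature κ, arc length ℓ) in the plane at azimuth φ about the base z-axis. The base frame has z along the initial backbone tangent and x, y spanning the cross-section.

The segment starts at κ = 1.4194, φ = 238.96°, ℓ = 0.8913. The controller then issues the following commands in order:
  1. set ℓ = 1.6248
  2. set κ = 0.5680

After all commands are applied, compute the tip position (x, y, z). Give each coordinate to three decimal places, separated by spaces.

-0.360 -0.598 1.404

initial: κ=1.4194, φ=238.96°, ℓ=0.8913
cmd 1: set ℓ=1.6248 → (κ,φ,ℓ)=(1.4194,238.96°,1.6248) → tip=(-0.6070,-1.0086,0.5224)
cmd 2: set κ=0.5680 → (κ,φ,ℓ)=(0.5680,238.96°,1.6248) → tip=(-0.3599,-0.5981,1.4038)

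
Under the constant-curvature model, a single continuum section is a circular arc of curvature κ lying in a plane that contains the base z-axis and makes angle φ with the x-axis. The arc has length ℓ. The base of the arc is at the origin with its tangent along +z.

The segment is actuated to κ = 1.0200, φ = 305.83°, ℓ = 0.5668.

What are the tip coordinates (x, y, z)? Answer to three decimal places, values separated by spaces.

θ = κ·ℓ = 1.0200 × 0.5668 = 0.57814 rad
ρ = (1 − cos θ)/κ = (1 − 0.83748)/1.0200 = 0.15933
z = sin θ / κ = 0.54646/1.0200 = 0.53575
x = ρ cos φ = 0.15933 × cos(305.83°) = 0.09327
y = ρ sin φ = 0.15933 × sin(305.83°) = -0.12918

0.093 -0.129 0.536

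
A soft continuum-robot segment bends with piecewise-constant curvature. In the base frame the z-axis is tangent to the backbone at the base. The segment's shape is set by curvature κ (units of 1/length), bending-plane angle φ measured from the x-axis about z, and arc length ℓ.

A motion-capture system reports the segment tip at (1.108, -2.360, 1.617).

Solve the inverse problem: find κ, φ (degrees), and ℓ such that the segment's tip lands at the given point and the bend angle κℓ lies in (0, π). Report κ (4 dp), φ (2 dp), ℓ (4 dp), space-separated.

ρ = √(x²+y²) = √(1.108² + -2.360²) = 2.60716
φ = atan2(y, x) mod 360° = atan2(-2.360, 1.108) = 295.1497°
|p|² = ρ² + z² = 2.60716² + 1.617² = 9.41195
κ = 2ρ / |p|² = 2×2.60716 / 9.41195 = 0.55401
θ = 2·atan2(ρ, z) = 2·atan2(2.60716, 1.617) = 2.03129 rad
ℓ = θ/κ = 2.03129/0.55401 = 3.66652

0.5540 295.15 3.6665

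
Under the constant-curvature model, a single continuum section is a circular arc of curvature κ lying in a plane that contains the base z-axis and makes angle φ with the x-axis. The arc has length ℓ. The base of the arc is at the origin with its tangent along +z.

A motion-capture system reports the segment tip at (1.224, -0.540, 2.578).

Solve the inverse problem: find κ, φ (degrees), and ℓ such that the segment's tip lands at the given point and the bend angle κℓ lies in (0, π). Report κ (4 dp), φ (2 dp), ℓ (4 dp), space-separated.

0.3172 336.19 3.0184

ρ = √(x²+y²) = √(1.224² + -0.540²) = 1.33783
φ = atan2(y, x) mod 360° = atan2(-0.540, 1.224) = 336.1941°
|p|² = ρ² + z² = 1.33783² + 2.578² = 8.43586
κ = 2ρ / |p|² = 2×1.33783 / 8.43586 = 0.31718
θ = 2·atan2(ρ, z) = 2·atan2(1.33783, 2.578) = 0.95737 rad
ℓ = θ/κ = 0.95737/0.31718 = 3.01841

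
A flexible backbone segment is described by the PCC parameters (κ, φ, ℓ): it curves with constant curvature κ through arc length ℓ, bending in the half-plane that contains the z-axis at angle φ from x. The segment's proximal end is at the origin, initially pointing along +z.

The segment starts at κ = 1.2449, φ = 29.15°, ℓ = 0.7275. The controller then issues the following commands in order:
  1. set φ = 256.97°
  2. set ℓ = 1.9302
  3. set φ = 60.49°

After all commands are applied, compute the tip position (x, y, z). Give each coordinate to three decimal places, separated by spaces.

initial: κ=1.2449, φ=29.15°, ℓ=0.7275
cmd 1: set φ=256.97° → (κ,φ,ℓ)=(1.2449,256.97°,0.7275) → tip=(-0.0693,-0.2996,0.6320)
cmd 2: set ℓ=1.9302 → (κ,φ,ℓ)=(1.2449,256.97°,1.9302) → tip=(-0.3150,-1.3612,0.5409)
cmd 3: set φ=60.49° → (κ,φ,ℓ)=(1.2449,60.49°,1.9302) → tip=(0.6882,1.2159,0.5409)

0.688 1.216 0.541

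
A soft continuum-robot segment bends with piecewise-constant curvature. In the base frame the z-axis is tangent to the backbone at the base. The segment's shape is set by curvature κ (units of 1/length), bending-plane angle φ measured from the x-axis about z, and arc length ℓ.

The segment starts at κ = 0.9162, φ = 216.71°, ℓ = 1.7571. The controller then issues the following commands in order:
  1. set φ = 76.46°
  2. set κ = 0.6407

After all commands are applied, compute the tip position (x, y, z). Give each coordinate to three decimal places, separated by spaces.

0.208 0.864 1.409

initial: κ=0.9162, φ=216.71°, ℓ=1.7571
cmd 1: set φ=76.46° → (κ,φ,ℓ)=(0.9162,76.46°,1.7571) → tip=(0.2655,1.1026,1.0906)
cmd 2: set κ=0.6407 → (κ,φ,ℓ)=(0.6407,76.46°,1.7571) → tip=(0.2081,0.8642,1.4088)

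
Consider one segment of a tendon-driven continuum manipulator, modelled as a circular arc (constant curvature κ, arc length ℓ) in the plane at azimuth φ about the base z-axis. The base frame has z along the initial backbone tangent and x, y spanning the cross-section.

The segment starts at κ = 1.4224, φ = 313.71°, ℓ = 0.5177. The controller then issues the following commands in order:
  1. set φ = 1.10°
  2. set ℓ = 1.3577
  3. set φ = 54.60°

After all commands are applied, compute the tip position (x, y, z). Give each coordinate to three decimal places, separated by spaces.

0.551 0.775 0.658

initial: κ=1.4224, φ=313.71°, ℓ=0.5177
cmd 1: set φ=1.10° → (κ,φ,ℓ)=(1.4224,1.10°,0.5177) → tip=(0.1821,0.0035,0.4722)
cmd 2: set ℓ=1.3577 → (κ,φ,ℓ)=(1.4224,1.10°,1.3577) → tip=(0.9508,0.0183,0.6579)
cmd 3: set φ=54.60° → (κ,φ,ℓ)=(1.4224,54.60°,1.3577) → tip=(0.5509,0.7752,0.6579)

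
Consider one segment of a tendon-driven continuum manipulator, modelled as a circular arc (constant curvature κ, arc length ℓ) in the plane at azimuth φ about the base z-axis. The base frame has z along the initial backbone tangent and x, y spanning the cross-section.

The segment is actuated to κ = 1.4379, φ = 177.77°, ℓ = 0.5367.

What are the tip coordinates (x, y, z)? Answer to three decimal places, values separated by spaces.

θ = κ·ℓ = 1.4379 × 0.5367 = 0.77172 rad
ρ = (1 − cos θ)/κ = (1 − 0.71671)/1.4379 = 0.19702
z = sin θ / κ = 0.69737/1.4379 = 0.48499
x = ρ cos φ = 0.19702 × cos(177.77°) = -0.19687
y = ρ sin φ = 0.19702 × sin(177.77°) = 0.00767

-0.197 0.008 0.485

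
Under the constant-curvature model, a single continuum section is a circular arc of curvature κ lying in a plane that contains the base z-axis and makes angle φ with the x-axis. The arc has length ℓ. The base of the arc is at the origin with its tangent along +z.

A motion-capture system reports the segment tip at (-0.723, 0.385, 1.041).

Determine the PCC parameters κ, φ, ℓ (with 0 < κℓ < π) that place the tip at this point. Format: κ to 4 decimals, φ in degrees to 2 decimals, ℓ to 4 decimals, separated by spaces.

0.9337 151.96 1.4281

ρ = √(x²+y²) = √(-0.723² + 0.385²) = 0.81912
φ = atan2(y, x) mod 360° = atan2(0.385, -0.723) = 151.9645°
|p|² = ρ² + z² = 0.81912² + 1.041² = 1.75463
κ = 2ρ / |p|² = 2×0.81912 / 1.75463 = 0.93366
θ = 2·atan2(ρ, z) = 2·atan2(0.81912, 1.041) = 1.33335 rad
ℓ = θ/κ = 1.33335/0.93366 = 1.42809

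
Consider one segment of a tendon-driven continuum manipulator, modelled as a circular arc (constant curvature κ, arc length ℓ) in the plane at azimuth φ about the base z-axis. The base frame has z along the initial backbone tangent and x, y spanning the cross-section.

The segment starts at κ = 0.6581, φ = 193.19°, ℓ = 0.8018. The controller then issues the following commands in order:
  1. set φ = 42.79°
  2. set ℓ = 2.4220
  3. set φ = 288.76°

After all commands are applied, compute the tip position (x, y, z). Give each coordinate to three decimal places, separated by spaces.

0.500 -1.472 1.519

initial: κ=0.6581, φ=193.19°, ℓ=0.8018
cmd 1: set φ=42.79° → (κ,φ,ℓ)=(0.6581,42.79°,0.8018) → tip=(0.1517,0.1404,0.7651)
cmd 2: set ℓ=2.4220 → (κ,φ,ℓ)=(0.6581,42.79°,2.4220) → tip=(1.1409,1.0561,1.5191)
cmd 3: set φ=288.76° → (κ,φ,ℓ)=(0.6581,288.76°,2.4220) → tip=(0.5000,-1.4721,1.5191)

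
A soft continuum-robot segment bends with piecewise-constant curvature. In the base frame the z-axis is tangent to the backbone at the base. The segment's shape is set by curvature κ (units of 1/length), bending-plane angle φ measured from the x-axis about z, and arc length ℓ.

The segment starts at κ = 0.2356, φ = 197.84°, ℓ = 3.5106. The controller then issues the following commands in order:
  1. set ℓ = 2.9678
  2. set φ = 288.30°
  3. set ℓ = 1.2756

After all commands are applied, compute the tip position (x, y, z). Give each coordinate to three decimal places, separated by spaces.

0.060 -0.181 1.256

initial: κ=0.2356, φ=197.84°, ℓ=3.5106
cmd 1: set ℓ=2.9678 → (κ,φ,ℓ)=(0.2356,197.84°,2.9678) → tip=(-0.9481,-0.3051,2.7318)
cmd 2: set φ=288.30° → (κ,φ,ℓ)=(0.2356,288.30°,2.9678) → tip=(0.3127,-0.9456,2.7318)
cmd 3: set ℓ=1.2756 → (κ,φ,ℓ)=(0.2356,288.30°,1.2756) → tip=(0.0597,-0.1806,1.2565)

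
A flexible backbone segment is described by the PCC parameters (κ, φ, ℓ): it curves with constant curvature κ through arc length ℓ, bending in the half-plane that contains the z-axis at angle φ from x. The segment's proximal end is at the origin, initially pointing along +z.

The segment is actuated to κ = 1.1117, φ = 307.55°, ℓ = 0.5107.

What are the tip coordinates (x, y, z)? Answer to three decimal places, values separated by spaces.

0.086 -0.112 0.484

θ = κ·ℓ = 1.1117 × 0.5107 = 0.56775 rad
ρ = (1 − cos θ)/κ = (1 − 0.84312)/1.1117 = 0.14112
z = sin θ / κ = 0.53773/1.1117 = 0.48370
x = ρ cos φ = 0.14112 × cos(307.55°) = 0.08601
y = ρ sin φ = 0.14112 × sin(307.55°) = -0.11188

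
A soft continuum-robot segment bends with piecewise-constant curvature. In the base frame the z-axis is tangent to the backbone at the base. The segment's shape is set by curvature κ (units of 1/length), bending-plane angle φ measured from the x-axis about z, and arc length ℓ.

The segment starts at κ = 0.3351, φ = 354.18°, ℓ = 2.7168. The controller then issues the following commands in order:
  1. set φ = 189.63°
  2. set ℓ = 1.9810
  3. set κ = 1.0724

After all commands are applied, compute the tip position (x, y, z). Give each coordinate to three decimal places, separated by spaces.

initial: κ=0.3351, φ=354.18°, ℓ=2.7168
cmd 1: set φ=189.63° → (κ,φ,ℓ)=(0.3351,189.63°,2.7168) → tip=(-1.1373,-0.1930,2.3568)
cmd 2: set ℓ=1.9810 → (κ,φ,ℓ)=(0.3351,189.63°,1.9810) → tip=(-0.6248,-0.1060,1.8387)
cmd 3: set κ=1.0724 → (κ,φ,ℓ)=(1.0724,189.63°,1.9810) → tip=(-1.4027,-0.2380,0.7932)

-1.403 -0.238 0.793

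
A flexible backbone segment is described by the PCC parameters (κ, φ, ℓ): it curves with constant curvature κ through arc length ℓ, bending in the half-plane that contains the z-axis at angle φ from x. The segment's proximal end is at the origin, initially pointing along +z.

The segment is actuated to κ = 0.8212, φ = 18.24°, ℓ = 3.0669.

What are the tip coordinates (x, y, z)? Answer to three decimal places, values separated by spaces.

θ = κ·ℓ = 0.8212 × 3.0669 = 2.51854 rad
ρ = (1 − cos θ)/κ = (1 − -0.81210)/0.8212 = 2.20665
z = sin θ / κ = 0.58352/0.8212 = 0.71057
x = ρ cos φ = 2.20665 × cos(18.24°) = 2.09577
y = ρ sin φ = 2.20665 × sin(18.24°) = 0.69068

2.096 0.691 0.711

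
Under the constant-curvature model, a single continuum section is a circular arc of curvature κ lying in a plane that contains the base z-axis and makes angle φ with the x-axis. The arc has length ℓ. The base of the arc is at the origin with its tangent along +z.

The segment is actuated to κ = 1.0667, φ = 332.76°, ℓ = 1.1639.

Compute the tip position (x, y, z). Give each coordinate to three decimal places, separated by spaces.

0.564 -0.290 0.887

θ = κ·ℓ = 1.0667 × 1.1639 = 1.24153 rad
ρ = (1 − cos θ)/κ = (1 − 0.32335)/1.0667 = 0.63434
z = sin θ / κ = 0.94628/1.0667 = 0.88711
x = ρ cos φ = 0.63434 × cos(332.76°) = 0.56399
y = ρ sin φ = 0.63434 × sin(332.76°) = -0.29035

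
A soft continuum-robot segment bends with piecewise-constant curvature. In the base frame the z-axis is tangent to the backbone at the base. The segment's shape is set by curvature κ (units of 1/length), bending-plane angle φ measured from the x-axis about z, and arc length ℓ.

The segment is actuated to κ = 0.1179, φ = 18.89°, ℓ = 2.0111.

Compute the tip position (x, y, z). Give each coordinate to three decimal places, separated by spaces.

θ = κ·ℓ = 0.1179 × 2.0111 = 0.23711 rad
ρ = (1 − cos θ)/κ = (1 − 0.97202)/0.1179 = 0.23731
z = sin θ / κ = 0.23489/0.1179 = 1.99231
x = ρ cos φ = 0.23731 × cos(18.89°) = 0.22453
y = ρ sin φ = 0.23731 × sin(18.89°) = 0.07683

0.225 0.077 1.992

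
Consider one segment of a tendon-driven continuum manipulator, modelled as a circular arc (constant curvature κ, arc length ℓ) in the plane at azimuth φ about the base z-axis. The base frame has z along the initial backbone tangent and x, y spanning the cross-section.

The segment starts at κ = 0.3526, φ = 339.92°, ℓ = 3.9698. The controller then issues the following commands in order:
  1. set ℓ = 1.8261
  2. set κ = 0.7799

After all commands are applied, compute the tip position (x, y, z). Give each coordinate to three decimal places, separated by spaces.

initial: κ=0.3526, φ=339.92°, ℓ=3.9698
cmd 1: set ℓ=1.8261 → (κ,φ,ℓ)=(0.3526,339.92°,1.8261) → tip=(0.5333,-0.1950,1.7025)
cmd 2: set κ=0.7799 → (κ,φ,ℓ)=(0.7799,339.92°,1.8261) → tip=(1.0283,-0.3759,1.2685)

1.028 -0.376 1.268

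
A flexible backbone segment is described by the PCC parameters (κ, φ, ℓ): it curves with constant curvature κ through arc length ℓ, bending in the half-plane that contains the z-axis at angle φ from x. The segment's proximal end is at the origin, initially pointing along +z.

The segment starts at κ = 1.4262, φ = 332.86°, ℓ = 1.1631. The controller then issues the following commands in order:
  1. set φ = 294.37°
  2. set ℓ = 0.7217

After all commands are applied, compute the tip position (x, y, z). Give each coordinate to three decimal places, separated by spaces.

0.140 -0.309 0.601

initial: κ=1.4262, φ=332.86°, ℓ=1.1631
cmd 1: set φ=294.37° → (κ,φ,ℓ)=(1.4262,294.37°,1.1631) → tip=(0.3148,-0.6948,0.6984)
cmd 2: set ℓ=0.7217 → (κ,φ,ℓ)=(1.4262,294.37°,0.7217) → tip=(0.1402,-0.3095,0.6009)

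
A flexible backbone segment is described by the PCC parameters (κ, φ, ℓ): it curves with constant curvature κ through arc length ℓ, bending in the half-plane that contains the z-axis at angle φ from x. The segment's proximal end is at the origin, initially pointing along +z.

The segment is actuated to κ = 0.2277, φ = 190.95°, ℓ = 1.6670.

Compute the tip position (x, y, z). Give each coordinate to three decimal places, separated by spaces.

-0.307 -0.059 1.627

θ = κ·ℓ = 0.2277 × 1.6670 = 0.37958 rad
ρ = (1 − cos θ)/κ = (1 − 0.92882)/0.2277 = 0.31260
z = sin θ / κ = 0.37053/0.2277 = 1.62726
x = ρ cos φ = 0.31260 × cos(190.95°) = -0.30690
y = ρ sin φ = 0.31260 × sin(190.95°) = -0.05938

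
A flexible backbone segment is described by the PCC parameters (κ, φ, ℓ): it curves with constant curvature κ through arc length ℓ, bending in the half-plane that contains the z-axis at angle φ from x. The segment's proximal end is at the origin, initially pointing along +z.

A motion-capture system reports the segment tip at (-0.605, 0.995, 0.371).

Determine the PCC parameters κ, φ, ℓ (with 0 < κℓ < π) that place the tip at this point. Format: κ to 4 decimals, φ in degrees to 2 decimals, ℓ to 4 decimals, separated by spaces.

ρ = √(x²+y²) = √(-0.605² + 0.995²) = 1.16450
φ = atan2(y, x) mod 360° = atan2(0.995, -0.605) = 121.3013°
|p|² = ρ² + z² = 1.16450² + 0.371² = 1.49369
κ = 2ρ / |p|² = 2×1.16450 / 1.49369 = 1.55922
θ = 2·atan2(ρ, z) = 2·atan2(1.16450, 0.371) = 2.52474 rad
ℓ = θ/κ = 2.52474/1.55922 = 1.61923

1.5592 121.30 1.6192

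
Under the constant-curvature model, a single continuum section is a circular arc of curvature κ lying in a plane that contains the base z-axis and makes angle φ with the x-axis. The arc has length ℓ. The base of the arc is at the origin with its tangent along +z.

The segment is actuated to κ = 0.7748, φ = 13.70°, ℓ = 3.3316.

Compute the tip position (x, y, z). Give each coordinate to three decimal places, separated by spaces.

2.316 0.565 0.686

θ = κ·ℓ = 0.7748 × 3.3316 = 2.58132 rad
ρ = (1 − cos θ)/κ = (1 − -0.84711)/0.7748 = 2.38399
z = sin θ / κ = 0.53141/0.7748 = 0.68587
x = ρ cos φ = 2.38399 × cos(13.70°) = 2.31616
y = ρ sin φ = 2.38399 × sin(13.70°) = 0.56462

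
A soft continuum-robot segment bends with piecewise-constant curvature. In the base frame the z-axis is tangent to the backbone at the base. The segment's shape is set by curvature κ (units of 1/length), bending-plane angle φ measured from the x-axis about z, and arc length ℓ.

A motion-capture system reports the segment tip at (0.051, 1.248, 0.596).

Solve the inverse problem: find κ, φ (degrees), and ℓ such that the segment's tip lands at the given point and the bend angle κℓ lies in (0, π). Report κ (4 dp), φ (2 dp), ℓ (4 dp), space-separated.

ρ = √(x²+y²) = √(0.051² + 1.248²) = 1.24904
φ = atan2(y, x) mod 360° = atan2(1.248, 0.051) = 87.6599°
|p|² = ρ² + z² = 1.24904² + 0.596² = 1.91532
κ = 2ρ / |p|² = 2×1.24904 / 1.91532 = 1.30426
θ = 2·atan2(ρ, z) = 2·atan2(1.24904, 0.596) = 2.25116 rad
ℓ = θ/κ = 2.25116/1.30426 = 1.72600

1.3043 87.66 1.7260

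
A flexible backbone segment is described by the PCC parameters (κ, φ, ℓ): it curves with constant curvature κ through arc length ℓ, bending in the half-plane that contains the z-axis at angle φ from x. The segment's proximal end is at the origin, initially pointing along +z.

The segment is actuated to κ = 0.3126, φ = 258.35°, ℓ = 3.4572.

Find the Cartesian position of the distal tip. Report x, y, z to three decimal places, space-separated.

θ = κ·ℓ = 0.3126 × 3.4572 = 1.08072 rad
ρ = (1 − cos θ)/κ = (1 − 0.47069)/0.3126 = 1.69324
z = sin θ / κ = 0.88230/0.3126 = 2.82245
x = ρ cos φ = 1.69324 × cos(258.35°) = -0.34192
y = ρ sin φ = 1.69324 × sin(258.35°) = -1.65836

-0.342 -1.658 2.822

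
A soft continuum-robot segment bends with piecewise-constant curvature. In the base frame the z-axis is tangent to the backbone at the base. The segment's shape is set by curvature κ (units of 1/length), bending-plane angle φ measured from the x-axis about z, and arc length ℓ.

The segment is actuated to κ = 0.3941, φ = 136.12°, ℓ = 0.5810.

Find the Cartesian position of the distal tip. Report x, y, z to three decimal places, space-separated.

-0.048 0.046 0.576

θ = κ·ℓ = 0.3941 × 0.5810 = 0.22897 rad
ρ = (1 − cos θ)/κ = (1 − 0.97390)/0.3941 = 0.06623
z = sin θ / κ = 0.22698/0.3941 = 0.57594
x = ρ cos φ = 0.06623 × cos(136.12°) = -0.04774
y = ρ sin φ = 0.06623 × sin(136.12°) = 0.04590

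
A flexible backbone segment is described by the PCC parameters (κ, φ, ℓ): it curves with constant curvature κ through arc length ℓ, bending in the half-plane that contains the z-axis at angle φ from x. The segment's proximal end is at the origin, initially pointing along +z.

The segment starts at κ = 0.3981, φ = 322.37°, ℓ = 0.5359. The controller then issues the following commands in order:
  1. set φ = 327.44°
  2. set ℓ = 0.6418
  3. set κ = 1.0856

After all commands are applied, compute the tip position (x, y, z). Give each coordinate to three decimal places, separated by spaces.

initial: κ=0.3981, φ=322.37°, ℓ=0.5359
cmd 1: set φ=327.44° → (κ,φ,ℓ)=(0.3981,327.44°,0.5359) → tip=(0.0480,-0.0306,0.5318)
cmd 2: set ℓ=0.6418 → (κ,φ,ℓ)=(0.3981,327.44°,0.6418) → tip=(0.0687,-0.0439,0.6348)
cmd 3: set κ=1.0856 → (κ,φ,ℓ)=(1.0856,327.44°,0.6418) → tip=(0.1809,-0.1155,0.5911)

0.181 -0.116 0.591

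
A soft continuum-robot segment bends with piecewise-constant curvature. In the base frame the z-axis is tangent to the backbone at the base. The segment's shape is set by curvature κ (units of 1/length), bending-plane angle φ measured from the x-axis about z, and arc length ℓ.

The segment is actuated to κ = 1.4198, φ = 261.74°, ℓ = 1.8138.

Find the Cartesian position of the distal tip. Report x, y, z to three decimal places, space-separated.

θ = κ·ℓ = 1.4198 × 1.8138 = 2.57523 rad
ρ = (1 − cos θ)/κ = (1 − -0.84386)/1.4198 = 1.29868
z = sin θ / κ = 0.53656/1.4198 = 0.37791
x = ρ cos φ = 1.29868 × cos(261.74°) = -0.18657
y = ρ sin φ = 1.29868 × sin(261.74°) = -1.28520

-0.187 -1.285 0.378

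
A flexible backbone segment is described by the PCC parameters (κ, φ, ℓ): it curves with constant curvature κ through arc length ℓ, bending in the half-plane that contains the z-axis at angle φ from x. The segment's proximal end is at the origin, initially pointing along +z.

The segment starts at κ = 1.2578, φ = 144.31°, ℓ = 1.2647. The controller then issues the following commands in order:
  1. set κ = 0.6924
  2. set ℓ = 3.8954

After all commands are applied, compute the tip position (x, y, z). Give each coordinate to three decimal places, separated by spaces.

initial: κ=1.2578, φ=144.31°, ℓ=1.2647
cmd 1: set κ=0.6924 → (κ,φ,ℓ)=(0.6924,144.31°,1.2647) → tip=(-0.4217,0.3029,1.1092)
cmd 2: set ℓ=3.8954 → (κ,φ,ℓ)=(0.6924,144.31°,3.8954) → tip=(-2.2321,1.6033,0.6209)

-2.232 1.603 0.621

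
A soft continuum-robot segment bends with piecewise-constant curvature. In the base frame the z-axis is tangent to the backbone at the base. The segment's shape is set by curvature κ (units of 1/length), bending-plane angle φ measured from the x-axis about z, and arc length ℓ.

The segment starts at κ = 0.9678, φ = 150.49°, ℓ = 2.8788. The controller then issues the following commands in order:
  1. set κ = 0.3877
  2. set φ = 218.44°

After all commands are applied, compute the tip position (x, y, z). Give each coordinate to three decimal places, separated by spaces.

-1.133 -0.899 2.317

initial: κ=0.9678, φ=150.49°, ℓ=2.8788
cmd 1: set κ=0.3877 → (κ,φ,ℓ)=(0.3877,150.49°,2.8788) → tip=(-1.2589,0.7125,2.3173)
cmd 2: set φ=218.44° → (κ,φ,ℓ)=(0.3877,218.44°,2.8788) → tip=(-1.1330,-0.8993,2.3173)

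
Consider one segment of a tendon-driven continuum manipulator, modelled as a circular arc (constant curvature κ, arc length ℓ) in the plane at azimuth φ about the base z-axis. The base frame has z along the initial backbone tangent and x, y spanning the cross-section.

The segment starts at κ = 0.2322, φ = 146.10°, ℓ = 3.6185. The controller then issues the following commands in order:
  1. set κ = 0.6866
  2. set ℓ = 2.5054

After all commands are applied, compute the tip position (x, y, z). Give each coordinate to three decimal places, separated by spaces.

-1.389 0.933 1.440

initial: κ=0.2322, φ=146.10°, ℓ=3.6185
cmd 1: set κ=0.6866 → (κ,φ,ℓ)=(0.6866,146.10°,3.6185) → tip=(-2.1660,1.4555,0.8897)
cmd 2: set ℓ=2.5054 → (κ,φ,ℓ)=(0.6866,146.10°,2.5054) → tip=(-1.3888,0.9332,1.4402)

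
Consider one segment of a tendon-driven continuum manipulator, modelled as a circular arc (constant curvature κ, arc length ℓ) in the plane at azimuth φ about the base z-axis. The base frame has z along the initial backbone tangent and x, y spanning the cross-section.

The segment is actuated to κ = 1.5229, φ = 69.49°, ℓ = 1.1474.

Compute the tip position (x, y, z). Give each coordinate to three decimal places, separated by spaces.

0.270 0.723 0.646

θ = κ·ℓ = 1.5229 × 1.1474 = 1.74738 rad
ρ = (1 − cos θ)/κ = (1 − -0.17566)/1.5229 = 0.77199
z = sin θ / κ = 0.98445/1.5229 = 0.64643
x = ρ cos φ = 0.77199 × cos(69.49°) = 0.27048
y = ρ sin φ = 0.77199 × sin(69.49°) = 0.72305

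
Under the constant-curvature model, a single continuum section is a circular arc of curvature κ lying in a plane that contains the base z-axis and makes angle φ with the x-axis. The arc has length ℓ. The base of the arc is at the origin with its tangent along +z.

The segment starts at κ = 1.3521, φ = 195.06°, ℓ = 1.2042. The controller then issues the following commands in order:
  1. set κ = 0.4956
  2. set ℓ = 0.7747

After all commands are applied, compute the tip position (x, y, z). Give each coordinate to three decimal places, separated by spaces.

initial: κ=1.3521, φ=195.06°, ℓ=1.2042
cmd 1: set κ=0.4956 → (κ,φ,ℓ)=(0.4956,195.06°,1.2042) → tip=(-0.3368,-0.0906,1.1340)
cmd 2: set ℓ=0.7747 → (κ,φ,ℓ)=(0.4956,195.06°,0.7747) → tip=(-0.1419,-0.0382,0.7558)

-0.142 -0.038 0.756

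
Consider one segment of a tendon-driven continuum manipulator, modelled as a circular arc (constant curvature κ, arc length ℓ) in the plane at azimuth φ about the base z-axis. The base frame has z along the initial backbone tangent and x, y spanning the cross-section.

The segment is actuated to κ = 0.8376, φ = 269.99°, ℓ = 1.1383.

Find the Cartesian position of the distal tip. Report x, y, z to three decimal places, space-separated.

θ = κ·ℓ = 0.8376 × 1.1383 = 0.95344 rad
ρ = (1 − cos θ)/κ = (1 − 0.57888)/0.8376 = 0.50277
z = sin θ / κ = 0.81541/0.8376 = 0.97351
x = ρ cos φ = 0.50277 × cos(269.99°) = -0.00009
y = ρ sin φ = 0.50277 × sin(269.99°) = -0.50277

-0.000 -0.503 0.974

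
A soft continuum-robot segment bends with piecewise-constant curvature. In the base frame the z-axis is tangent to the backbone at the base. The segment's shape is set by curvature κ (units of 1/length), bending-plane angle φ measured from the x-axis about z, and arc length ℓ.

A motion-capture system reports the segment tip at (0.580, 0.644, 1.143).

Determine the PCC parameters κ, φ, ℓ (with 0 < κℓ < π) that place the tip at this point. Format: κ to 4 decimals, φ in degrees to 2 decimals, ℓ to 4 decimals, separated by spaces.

ρ = √(x²+y²) = √(0.580² + 0.644²) = 0.86668
φ = atan2(y, x) mod 360° = atan2(0.644, 0.580) = 47.9931°
|p|² = ρ² + z² = 0.86668² + 1.143² = 2.05758
κ = 2ρ / |p|² = 2×0.86668 / 2.05758 = 0.84243
θ = 2·atan2(ρ, z) = 2·atan2(0.86668, 1.143) = 1.29752 rad
ℓ = θ/κ = 1.29752/0.84243 = 1.54022

0.8424 47.99 1.5402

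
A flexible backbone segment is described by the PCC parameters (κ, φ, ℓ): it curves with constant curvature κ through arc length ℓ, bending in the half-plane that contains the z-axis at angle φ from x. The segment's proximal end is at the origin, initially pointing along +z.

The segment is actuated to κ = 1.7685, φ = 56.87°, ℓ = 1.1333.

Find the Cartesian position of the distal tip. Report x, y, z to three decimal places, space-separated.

0.439 0.672 0.513

θ = κ·ℓ = 1.7685 × 1.1333 = 2.00424 rad
ρ = (1 − cos θ)/κ = (1 − -0.42000)/1.7685 = 0.80294
z = sin θ / κ = 0.90752/1.7685 = 0.51316
x = ρ cos φ = 0.80294 × cos(56.87°) = 0.43884
y = ρ sin φ = 0.80294 × sin(56.87°) = 0.67241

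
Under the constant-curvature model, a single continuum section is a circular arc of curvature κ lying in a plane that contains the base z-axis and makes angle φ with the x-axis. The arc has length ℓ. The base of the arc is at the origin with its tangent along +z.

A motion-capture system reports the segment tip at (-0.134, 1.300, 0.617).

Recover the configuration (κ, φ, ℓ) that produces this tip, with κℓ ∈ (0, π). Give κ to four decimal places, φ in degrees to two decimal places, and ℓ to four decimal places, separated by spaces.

1.2514 95.89 1.8055

ρ = √(x²+y²) = √(-0.134² + 1.300²) = 1.30689
φ = atan2(y, x) mod 360° = atan2(1.300, -0.134) = 95.8851°
|p|² = ρ² + z² = 1.30689² + 0.617² = 2.08864
κ = 2ρ / |p|² = 2×1.30689 / 2.08864 = 1.25142
θ = 2·atan2(ρ, z) = 2·atan2(1.30689, 0.617) = 2.25941 rad
ℓ = θ/κ = 2.25941/1.25142 = 1.80548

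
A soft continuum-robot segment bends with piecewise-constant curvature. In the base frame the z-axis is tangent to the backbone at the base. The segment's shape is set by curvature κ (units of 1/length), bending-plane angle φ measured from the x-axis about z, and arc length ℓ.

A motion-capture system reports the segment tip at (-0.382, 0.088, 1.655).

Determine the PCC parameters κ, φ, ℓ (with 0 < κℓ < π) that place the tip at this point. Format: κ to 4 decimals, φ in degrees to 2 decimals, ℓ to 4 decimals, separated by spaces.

0.2710 167.03 1.7162

ρ = √(x²+y²) = √(-0.382² + 0.088²) = 0.39201
φ = atan2(y, x) mod 360° = atan2(0.088, -0.382) = 167.0273°
|p|² = ρ² + z² = 0.39201² + 1.655² = 2.89269
κ = 2ρ / |p|² = 2×0.39201 / 2.89269 = 0.27103
θ = 2·atan2(ρ, z) = 2·atan2(0.39201, 1.655) = 0.46515 rad
ℓ = θ/κ = 0.46515/0.27103 = 1.71622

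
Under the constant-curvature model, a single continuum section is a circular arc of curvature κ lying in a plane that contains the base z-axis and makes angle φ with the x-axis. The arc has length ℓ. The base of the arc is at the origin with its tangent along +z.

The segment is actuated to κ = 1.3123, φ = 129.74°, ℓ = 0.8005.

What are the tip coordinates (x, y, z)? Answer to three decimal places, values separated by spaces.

θ = κ·ℓ = 1.3123 × 0.8005 = 1.05050 rad
ρ = (1 − cos θ)/κ = (1 − 0.49714)/1.3123 = 0.38319
z = sin θ / κ = 0.86767/1.3123 = 0.66118
x = ρ cos φ = 0.38319 × cos(129.74°) = -0.24497
y = ρ sin φ = 0.38319 × sin(129.74°) = 0.29465

-0.245 0.295 0.661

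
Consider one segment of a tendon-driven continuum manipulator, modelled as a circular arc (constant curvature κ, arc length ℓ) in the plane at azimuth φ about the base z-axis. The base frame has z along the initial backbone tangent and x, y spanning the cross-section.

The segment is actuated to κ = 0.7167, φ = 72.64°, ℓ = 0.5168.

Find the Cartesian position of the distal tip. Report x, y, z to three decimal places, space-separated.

0.028 0.090 0.505

θ = κ·ℓ = 0.7167 × 0.5168 = 0.37039 rad
ρ = (1 − cos θ)/κ = (1 − 0.93219)/0.7167 = 0.09462
z = sin θ / κ = 0.36198/0.7167 = 0.50506
x = ρ cos φ = 0.09462 × cos(72.64°) = 0.02823
y = ρ sin φ = 0.09462 × sin(72.64°) = 0.09031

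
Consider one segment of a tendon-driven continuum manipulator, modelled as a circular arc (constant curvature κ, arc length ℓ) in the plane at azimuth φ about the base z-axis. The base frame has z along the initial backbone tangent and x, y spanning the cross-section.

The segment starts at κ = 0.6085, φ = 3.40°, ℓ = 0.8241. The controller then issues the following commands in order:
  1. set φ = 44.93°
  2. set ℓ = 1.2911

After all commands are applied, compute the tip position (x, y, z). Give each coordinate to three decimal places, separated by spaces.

0.341 0.340 1.162

initial: κ=0.6085, φ=3.40°, ℓ=0.8241
cmd 1: set φ=44.93° → (κ,φ,ℓ)=(0.6085,44.93°,0.8241) → tip=(0.1432,0.1429,0.7900)
cmd 2: set ℓ=1.2911 → (κ,φ,ℓ)=(0.6085,44.93°,1.2911) → tip=(0.3410,0.3401,1.1623)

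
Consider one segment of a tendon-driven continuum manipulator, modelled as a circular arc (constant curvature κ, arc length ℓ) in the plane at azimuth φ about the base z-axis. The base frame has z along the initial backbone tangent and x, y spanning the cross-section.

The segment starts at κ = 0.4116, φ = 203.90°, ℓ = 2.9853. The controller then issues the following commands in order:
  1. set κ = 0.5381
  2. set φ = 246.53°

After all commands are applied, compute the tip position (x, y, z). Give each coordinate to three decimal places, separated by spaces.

-0.766 -1.765 1.857

initial: κ=0.4116, φ=203.90°, ℓ=2.9853
cmd 1: set κ=0.5381 → (κ,φ,ℓ)=(0.5381,203.90°,2.9853) → tip=(-1.7595,-0.7797,1.8572)
cmd 2: set φ=246.53° → (κ,φ,ℓ)=(0.5381,246.53°,2.9853) → tip=(-0.7665,-1.7653,1.8572)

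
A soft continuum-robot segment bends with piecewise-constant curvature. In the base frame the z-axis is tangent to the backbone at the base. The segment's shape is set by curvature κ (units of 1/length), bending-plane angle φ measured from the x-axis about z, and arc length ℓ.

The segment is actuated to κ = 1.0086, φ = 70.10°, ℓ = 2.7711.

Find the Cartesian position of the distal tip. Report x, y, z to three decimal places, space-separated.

θ = κ·ℓ = 1.0086 × 2.7711 = 2.79493 rad
ρ = (1 − cos θ)/κ = (1 − -0.94051)/1.0086 = 1.92397
z = sin θ / κ = 0.33976/1.0086 = 0.33686
x = ρ cos φ = 1.92397 × cos(70.10°) = 0.65488
y = ρ sin φ = 1.92397 × sin(70.10°) = 1.80908

0.655 1.809 0.337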